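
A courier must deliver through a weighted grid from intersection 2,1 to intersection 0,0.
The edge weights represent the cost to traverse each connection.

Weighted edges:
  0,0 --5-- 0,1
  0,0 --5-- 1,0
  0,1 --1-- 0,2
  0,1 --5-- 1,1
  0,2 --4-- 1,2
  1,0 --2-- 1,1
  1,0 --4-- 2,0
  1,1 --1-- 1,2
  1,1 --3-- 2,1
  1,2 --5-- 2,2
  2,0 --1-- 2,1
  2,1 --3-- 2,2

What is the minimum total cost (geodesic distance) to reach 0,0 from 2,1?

Shortest path: 2,1 → 2,0 → 1,0 → 0,0, total weight = 10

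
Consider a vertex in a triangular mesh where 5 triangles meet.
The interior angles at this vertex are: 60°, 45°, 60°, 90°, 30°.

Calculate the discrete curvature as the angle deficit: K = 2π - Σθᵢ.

Sum of angles = 285°. K = 360° - 285° = 75°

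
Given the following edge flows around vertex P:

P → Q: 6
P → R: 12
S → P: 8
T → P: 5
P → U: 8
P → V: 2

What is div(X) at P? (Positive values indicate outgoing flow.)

Divergence = sum of outgoing flows = 6 + 12 + (-8) + (-5) + 8 + 2 = 15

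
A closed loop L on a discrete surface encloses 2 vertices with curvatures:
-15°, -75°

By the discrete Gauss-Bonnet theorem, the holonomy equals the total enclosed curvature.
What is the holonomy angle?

Holonomy = total enclosed curvature = (-15°) + (-75°) = -90°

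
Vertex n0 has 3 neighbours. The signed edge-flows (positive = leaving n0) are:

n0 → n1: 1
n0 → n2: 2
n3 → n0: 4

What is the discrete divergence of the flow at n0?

Divergence = sum of outgoing flows = 1 + 2 + (-4) = -1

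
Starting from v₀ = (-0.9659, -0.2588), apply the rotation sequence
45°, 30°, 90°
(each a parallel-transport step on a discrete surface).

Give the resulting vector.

Total rotation: 45° + 30° + 90° = 165°. Final vector: (1, 0)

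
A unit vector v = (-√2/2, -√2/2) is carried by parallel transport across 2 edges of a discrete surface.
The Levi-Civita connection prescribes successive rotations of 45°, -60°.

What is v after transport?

Total rotation: 45° + (-60°) = -15°. Final vector: (-0.8660, -0.5000)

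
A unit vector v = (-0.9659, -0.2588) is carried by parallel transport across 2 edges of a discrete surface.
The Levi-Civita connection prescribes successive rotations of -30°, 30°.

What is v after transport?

Total rotation: (-30°) + 30° = 0°. Final vector: (-0.9659, -0.2588)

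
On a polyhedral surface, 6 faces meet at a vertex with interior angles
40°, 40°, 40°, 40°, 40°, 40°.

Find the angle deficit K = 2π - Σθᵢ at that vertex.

Sum of angles = 240°. K = 360° - 240° = 120°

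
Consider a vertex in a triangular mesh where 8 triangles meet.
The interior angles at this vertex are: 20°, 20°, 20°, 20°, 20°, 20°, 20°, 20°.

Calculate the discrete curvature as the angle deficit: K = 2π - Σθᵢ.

Sum of angles = 160°. K = 360° - 160° = 200°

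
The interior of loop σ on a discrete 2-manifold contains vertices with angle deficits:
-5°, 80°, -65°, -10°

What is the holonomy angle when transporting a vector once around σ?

Holonomy = total enclosed curvature = (-5°) + 80° + (-65°) + (-10°) = 0°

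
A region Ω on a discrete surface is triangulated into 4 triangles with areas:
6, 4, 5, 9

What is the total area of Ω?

6 + 4 + 5 + 9 = 24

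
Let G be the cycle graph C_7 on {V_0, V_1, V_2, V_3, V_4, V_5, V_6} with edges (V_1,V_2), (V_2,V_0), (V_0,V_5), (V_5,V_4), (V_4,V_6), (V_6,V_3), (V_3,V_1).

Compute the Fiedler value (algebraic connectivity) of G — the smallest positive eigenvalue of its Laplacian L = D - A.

The cycle graph C_n has Laplacian eigenvalues λ_k = 2 − 2cos(2πk/n), k = 0, 1, …, n−1. Here n = 7:
k=0: 2 − 2cos(0) = 0.0; k=1: 2 − 2cos(2π/7) = 0.753; k=2: 2 − 2cos(4π/7) = 2.445; k=3: 2 − 2cos(6π/7) = 3.8019; k=4: 2 − 2cos(8π/7) = 3.8019; k=5: 2 − 2cos(10π/7) = 2.445; k=6: 2 − 2cos(12π/7) = 0.753.
Laplacian eigenvalues: [0.0, 0.753, 0.753, 2.445, 2.445, 3.8019, 3.8019]. Algebraic connectivity (smallest non-zero eigenvalue) = 0.753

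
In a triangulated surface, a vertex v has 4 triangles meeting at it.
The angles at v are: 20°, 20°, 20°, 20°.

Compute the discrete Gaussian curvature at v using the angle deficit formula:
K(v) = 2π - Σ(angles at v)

Sum of angles = 80°. K = 360° - 80° = 280°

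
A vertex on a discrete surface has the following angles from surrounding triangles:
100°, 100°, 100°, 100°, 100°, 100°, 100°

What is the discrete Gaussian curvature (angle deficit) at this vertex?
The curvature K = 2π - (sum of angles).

Sum of angles = 700°. K = 360° - 700° = -340°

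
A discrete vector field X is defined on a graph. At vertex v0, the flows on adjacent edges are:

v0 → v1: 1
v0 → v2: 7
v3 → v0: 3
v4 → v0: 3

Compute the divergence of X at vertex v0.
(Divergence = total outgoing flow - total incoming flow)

Divergence = sum of outgoing flows = 1 + 7 + (-3) + (-3) = 2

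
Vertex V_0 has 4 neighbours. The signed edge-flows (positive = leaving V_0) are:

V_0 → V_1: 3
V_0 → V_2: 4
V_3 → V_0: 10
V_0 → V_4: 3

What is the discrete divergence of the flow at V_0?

Divergence = sum of outgoing flows = 3 + 4 + (-10) + 3 = 0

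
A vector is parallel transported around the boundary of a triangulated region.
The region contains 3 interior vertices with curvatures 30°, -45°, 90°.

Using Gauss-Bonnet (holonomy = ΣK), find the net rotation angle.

Holonomy = total enclosed curvature = 30° + (-45°) + 90° = 75°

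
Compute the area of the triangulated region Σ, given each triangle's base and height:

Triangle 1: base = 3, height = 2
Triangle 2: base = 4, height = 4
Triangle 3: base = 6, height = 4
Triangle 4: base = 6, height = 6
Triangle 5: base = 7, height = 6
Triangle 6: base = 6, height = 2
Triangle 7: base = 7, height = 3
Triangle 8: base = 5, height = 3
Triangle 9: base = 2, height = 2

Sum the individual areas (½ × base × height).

(1/2)×3×2 + (1/2)×4×4 + (1/2)×6×4 + (1/2)×6×6 + (1/2)×7×6 + (1/2)×6×2 + (1/2)×7×3 + (1/2)×5×3 + (1/2)×2×2 = 88.0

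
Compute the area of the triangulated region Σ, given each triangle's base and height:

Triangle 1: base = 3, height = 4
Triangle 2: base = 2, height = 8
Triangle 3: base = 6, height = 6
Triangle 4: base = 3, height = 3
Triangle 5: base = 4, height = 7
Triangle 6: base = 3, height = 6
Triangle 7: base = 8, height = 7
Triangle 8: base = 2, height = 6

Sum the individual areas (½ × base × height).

(1/2)×3×4 + (1/2)×2×8 + (1/2)×6×6 + (1/2)×3×3 + (1/2)×4×7 + (1/2)×3×6 + (1/2)×8×7 + (1/2)×2×6 = 93.5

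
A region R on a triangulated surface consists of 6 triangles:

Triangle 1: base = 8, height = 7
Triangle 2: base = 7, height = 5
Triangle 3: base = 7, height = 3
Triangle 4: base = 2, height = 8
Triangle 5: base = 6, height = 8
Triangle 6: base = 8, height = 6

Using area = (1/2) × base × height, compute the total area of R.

(1/2)×8×7 + (1/2)×7×5 + (1/2)×7×3 + (1/2)×2×8 + (1/2)×6×8 + (1/2)×8×6 = 112.0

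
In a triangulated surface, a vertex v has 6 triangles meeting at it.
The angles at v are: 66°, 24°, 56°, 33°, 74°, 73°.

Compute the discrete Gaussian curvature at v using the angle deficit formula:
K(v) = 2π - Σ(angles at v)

Sum of angles = 326°. K = 360° - 326° = 34° = 17π/90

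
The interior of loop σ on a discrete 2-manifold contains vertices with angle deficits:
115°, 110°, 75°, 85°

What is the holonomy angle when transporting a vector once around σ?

Holonomy = total enclosed curvature = 115° + 110° + 75° + 85° = 385°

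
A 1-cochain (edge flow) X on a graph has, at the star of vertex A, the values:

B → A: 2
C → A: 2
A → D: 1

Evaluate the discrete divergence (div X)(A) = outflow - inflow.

Divergence = sum of outgoing flows = (-2) + (-2) + 1 = -3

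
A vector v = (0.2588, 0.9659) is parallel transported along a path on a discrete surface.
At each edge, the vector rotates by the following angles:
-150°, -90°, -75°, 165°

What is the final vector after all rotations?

Total rotation: (-150°) + (-90°) + (-75°) + 165° = -150°. Final vector: (0.2588, -0.9659)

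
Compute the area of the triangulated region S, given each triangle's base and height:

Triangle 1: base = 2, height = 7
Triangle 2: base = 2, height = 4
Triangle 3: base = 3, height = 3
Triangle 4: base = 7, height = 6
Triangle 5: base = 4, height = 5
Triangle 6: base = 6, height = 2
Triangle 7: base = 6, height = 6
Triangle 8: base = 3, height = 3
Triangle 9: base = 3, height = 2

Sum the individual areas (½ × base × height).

(1/2)×2×7 + (1/2)×2×4 + (1/2)×3×3 + (1/2)×7×6 + (1/2)×4×5 + (1/2)×6×2 + (1/2)×6×6 + (1/2)×3×3 + (1/2)×3×2 = 78.0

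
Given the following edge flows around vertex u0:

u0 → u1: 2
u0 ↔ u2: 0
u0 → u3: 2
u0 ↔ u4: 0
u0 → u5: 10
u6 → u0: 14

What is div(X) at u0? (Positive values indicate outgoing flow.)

Divergence = sum of outgoing flows = 2 + 0 + 2 + 0 + 10 + (-14) = 0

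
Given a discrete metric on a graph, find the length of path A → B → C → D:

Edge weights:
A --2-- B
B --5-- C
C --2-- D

Arc length = 2 + 5 + 2 = 9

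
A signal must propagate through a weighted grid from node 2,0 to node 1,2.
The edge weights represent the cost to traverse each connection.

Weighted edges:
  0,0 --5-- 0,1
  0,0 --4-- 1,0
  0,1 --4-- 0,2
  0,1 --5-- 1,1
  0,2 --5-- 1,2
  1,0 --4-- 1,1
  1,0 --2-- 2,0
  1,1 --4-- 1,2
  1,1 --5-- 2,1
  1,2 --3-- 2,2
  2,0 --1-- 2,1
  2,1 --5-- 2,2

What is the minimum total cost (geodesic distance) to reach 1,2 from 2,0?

Shortest path: 2,0 → 2,1 → 2,2 → 1,2, total weight = 9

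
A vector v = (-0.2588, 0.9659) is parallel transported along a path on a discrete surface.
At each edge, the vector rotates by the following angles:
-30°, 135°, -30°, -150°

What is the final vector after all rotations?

Total rotation: (-30°) + 135° + (-30°) + (-150°) = -75°. Final vector: (0.8660, 0.5000)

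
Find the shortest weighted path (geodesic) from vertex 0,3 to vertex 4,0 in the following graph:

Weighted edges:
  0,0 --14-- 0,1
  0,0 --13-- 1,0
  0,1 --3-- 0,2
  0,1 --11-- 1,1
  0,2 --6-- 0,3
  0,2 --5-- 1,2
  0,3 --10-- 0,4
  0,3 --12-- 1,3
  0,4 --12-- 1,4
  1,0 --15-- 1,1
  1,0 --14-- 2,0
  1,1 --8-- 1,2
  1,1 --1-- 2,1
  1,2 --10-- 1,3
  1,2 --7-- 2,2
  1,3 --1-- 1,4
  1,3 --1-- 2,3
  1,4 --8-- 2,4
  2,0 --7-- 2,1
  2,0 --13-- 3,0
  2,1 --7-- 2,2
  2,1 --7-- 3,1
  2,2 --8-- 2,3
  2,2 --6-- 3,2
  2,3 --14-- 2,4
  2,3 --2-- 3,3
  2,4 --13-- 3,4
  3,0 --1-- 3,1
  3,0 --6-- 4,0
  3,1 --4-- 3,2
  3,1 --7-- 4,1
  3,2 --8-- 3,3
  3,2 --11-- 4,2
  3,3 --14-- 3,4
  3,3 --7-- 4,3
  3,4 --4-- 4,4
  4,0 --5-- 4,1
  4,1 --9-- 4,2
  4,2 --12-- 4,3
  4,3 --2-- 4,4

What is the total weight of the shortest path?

Shortest path: 0,3 → 0,2 → 1,2 → 1,1 → 2,1 → 3,1 → 3,0 → 4,0, total weight = 34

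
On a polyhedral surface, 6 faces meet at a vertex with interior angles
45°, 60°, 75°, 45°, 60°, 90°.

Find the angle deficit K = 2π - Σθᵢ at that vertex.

Sum of angles = 375°. K = 360° - 375° = -15°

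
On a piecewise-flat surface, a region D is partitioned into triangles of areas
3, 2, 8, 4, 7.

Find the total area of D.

3 + 2 + 8 + 4 + 7 = 24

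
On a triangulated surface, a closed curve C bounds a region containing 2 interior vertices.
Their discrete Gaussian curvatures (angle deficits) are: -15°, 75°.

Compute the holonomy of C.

Holonomy = total enclosed curvature = (-15°) + 75° = 60°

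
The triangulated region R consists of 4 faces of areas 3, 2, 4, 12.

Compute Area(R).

3 + 2 + 4 + 12 = 21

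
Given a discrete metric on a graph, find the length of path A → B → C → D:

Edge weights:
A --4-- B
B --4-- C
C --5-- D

Arc length = 4 + 4 + 5 = 13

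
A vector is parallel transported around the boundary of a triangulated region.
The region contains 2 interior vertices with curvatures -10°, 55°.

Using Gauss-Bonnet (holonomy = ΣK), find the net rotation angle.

Holonomy = total enclosed curvature = (-10°) + 55° = 45°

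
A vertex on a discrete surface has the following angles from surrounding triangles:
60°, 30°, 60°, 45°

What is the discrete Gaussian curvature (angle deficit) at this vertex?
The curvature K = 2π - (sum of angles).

Sum of angles = 195°. K = 360° - 195° = 165°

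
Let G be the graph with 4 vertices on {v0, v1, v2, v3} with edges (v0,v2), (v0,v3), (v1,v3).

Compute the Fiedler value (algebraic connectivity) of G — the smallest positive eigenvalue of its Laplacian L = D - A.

Degrees: deg(v0) = 2, deg(v1) = 1, deg(v2) = 1, deg(v3) = 2.
L = D − A with rows/columns ordered (v0, v1, v2, v3):
  [ 2,  0, -1, -1]
  [ 0,  1,  0, -1]
  [-1,  0,  1,  0]
  [-1, -1,  0,  2]
Characteristic polynomial: det(λI − L) = λ(λ² − 4λ + 2)(λ − 2).
Roots: λ = 0; (λ² − 4λ + 2) = 0 ⇒ λ = 2 ± √2 ≈ 0.5858, 3.4142; (λ − 2) = 0 ⇒ λ = 2.
(Check: the roots sum (with multiplicity) to 6, matching trace L = Σdeg = 2·3 = 6.)
Laplacian eigenvalues: [0.0, 0.5858, 2.0, 3.4142]. Algebraic connectivity (smallest non-zero eigenvalue) = 0.5858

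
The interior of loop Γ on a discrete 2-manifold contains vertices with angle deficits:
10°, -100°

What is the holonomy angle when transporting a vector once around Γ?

Holonomy = total enclosed curvature = 10° + (-100°) = -90°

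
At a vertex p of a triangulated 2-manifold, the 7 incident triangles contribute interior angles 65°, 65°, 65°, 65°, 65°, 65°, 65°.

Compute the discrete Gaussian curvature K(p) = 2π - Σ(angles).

Sum of angles = 455°. K = 360° - 455° = -95° = -19π/36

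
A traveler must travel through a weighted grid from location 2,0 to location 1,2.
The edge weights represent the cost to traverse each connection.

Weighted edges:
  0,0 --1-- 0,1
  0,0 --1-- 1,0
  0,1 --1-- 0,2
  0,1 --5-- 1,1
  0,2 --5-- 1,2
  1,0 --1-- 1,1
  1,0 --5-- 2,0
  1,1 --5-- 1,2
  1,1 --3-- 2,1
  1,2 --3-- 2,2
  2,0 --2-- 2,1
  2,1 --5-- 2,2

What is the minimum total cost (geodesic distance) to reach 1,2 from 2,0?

Shortest path: 2,0 → 2,1 → 1,1 → 1,2, total weight = 10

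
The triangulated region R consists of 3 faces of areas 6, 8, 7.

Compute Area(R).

6 + 8 + 7 = 21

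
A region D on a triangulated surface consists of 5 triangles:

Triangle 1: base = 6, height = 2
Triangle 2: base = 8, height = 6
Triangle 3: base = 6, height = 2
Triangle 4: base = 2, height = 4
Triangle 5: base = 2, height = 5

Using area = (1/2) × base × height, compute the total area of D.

(1/2)×6×2 + (1/2)×8×6 + (1/2)×6×2 + (1/2)×2×4 + (1/2)×2×5 = 45.0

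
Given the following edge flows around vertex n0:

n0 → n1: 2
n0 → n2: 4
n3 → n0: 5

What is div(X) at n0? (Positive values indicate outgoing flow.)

Divergence = sum of outgoing flows = 2 + 4 + (-5) = 1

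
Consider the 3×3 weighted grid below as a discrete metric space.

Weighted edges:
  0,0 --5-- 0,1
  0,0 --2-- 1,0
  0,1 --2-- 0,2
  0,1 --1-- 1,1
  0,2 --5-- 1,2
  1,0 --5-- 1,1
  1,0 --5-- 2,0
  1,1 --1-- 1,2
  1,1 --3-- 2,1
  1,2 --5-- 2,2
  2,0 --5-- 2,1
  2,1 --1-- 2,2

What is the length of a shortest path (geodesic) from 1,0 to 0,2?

Shortest path: 1,0 → 1,1 → 0,1 → 0,2, total weight = 8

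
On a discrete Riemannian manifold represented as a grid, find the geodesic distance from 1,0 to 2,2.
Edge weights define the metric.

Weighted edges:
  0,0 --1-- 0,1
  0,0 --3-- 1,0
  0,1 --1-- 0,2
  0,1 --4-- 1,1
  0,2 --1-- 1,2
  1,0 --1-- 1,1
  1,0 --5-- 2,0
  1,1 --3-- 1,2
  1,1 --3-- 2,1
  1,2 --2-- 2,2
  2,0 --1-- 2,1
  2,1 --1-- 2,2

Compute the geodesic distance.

Shortest path: 1,0 → 1,1 → 2,1 → 2,2, total weight = 5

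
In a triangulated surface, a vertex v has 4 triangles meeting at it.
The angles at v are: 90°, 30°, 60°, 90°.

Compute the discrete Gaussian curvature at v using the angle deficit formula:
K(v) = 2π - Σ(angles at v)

Sum of angles = 270°. K = 360° - 270° = 90°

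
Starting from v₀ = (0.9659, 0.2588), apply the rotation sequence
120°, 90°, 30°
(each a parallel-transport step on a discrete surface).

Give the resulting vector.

Total rotation: 120° + 90° + 30° = 240° ≡ -120° (mod 360°). Final vector: (-0.2588, -0.9659)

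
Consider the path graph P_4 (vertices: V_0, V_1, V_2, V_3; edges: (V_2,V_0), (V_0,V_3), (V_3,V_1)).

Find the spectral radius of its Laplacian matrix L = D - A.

The path graph P_n has Laplacian eigenvalues λ_k = 2 − 2cos(kπ/n), k = 0, 1, …, n−1. Here n = 4:
k=0: 2 − 2cos(0) = 0.0; k=1: 2 − 2cos(π/4) = 0.5858; k=2: 2 − 2cos(π/2) = 2.0; k=3: 2 − 2cos(3π/4) = 3.4142.
Laplacian eigenvalues: [0.0, 0.5858, 2.0, 3.4142]. Largest eigenvalue (spectral radius) = 3.4142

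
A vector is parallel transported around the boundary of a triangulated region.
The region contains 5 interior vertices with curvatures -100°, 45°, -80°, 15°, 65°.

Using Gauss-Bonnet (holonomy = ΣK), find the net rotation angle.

Holonomy = total enclosed curvature = (-100°) + 45° + (-80°) + 15° + 65° = -55°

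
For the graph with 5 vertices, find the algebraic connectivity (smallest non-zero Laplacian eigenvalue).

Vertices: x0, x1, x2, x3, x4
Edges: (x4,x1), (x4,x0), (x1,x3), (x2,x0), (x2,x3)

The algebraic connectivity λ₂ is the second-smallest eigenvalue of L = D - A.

Degrees: deg(x0) = 2, deg(x1) = 2, deg(x2) = 2, deg(x3) = 2, deg(x4) = 2.
L = D − A with rows/columns ordered (x0, x1, x2, x3, x4):
  [ 2,  0, -1,  0, -1]
  [ 0,  2,  0, -1, -1]
  [-1,  0,  2, -1,  0]
  [ 0, -1, -1,  2,  0]
  [-1, -1,  0,  0,  2]
Characteristic polynomial: det(λI − L) = λ(λ² − 5λ + 5)².
Roots: λ = 0; (λ² − 5λ + 5) = 0 ⇒ λ = (5 ± √5)/2 ≈ 1.382, 3.618 (multiplicity 2).
(Check: the roots sum (with multiplicity) to 10, matching trace L = Σdeg = 2·5 = 10.)
Laplacian eigenvalues: [0.0, 1.382, 1.382, 3.618, 3.618]. Algebraic connectivity (smallest non-zero eigenvalue) = 1.382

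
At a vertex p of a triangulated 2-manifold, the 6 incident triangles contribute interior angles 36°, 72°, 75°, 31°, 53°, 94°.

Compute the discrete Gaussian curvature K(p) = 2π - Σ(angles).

Sum of angles = 361°. K = 360° - 361° = -1° = -π/180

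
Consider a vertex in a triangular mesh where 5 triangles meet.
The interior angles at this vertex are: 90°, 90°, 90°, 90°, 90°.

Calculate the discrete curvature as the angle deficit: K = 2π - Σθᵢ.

Sum of angles = 450°. K = 360° - 450° = -90°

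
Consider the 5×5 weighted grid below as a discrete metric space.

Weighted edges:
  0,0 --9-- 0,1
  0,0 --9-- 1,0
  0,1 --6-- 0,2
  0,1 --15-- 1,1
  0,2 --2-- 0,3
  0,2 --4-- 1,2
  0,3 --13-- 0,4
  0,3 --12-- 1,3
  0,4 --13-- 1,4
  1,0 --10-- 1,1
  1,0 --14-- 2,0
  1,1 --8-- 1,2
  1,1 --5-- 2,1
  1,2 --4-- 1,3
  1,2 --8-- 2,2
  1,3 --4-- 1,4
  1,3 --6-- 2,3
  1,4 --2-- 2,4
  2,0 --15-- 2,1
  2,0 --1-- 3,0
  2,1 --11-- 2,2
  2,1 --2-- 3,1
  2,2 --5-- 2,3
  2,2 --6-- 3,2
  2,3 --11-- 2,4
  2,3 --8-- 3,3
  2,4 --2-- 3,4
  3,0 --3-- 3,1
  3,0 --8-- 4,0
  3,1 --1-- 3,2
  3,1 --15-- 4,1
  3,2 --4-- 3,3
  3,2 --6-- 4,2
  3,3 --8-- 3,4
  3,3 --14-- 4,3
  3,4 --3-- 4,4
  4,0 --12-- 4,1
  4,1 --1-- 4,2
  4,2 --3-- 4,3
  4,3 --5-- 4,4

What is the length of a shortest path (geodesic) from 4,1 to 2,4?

Shortest path: 4,1 → 4,2 → 4,3 → 4,4 → 3,4 → 2,4, total weight = 14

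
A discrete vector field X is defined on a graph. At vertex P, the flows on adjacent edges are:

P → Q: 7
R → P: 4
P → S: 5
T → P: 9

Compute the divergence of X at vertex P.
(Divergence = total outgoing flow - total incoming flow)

Divergence = sum of outgoing flows = 7 + (-4) + 5 + (-9) = -1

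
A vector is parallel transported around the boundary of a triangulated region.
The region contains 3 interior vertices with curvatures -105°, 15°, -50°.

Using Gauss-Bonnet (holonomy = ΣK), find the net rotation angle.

Holonomy = total enclosed curvature = (-105°) + 15° + (-50°) = -140°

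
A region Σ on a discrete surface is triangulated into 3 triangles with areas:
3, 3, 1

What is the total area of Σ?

3 + 3 + 1 = 7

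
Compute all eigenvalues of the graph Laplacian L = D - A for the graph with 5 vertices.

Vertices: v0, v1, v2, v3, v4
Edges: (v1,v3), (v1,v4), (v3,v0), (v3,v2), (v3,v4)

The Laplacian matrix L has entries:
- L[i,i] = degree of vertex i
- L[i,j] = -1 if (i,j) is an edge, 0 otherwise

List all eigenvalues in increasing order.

Degrees: deg(v0) = 1, deg(v1) = 2, deg(v2) = 1, deg(v3) = 4, deg(v4) = 2.
L = D − A with rows/columns ordered (v0, v1, v2, v3, v4):
  [ 1,  0,  0, -1,  0]
  [ 0,  2,  0, -1, -1]
  [ 0,  0,  1, -1,  0]
  [-1, -1, -1,  4, -1]
  [ 0, -1,  0, -1,  2]
Characteristic polynomial: det(λI − L) = λ(λ − 1)²(λ − 3)(λ − 5).
Roots: λ = 0; (λ − 1) = 0 ⇒ λ = 1 (multiplicity 2); (λ − 3) = 0 ⇒ λ = 3; (λ − 5) = 0 ⇒ λ = 5.
(Check: the roots sum (with multiplicity) to 10, matching trace L = Σdeg = 2·5 = 10.)
Laplacian eigenvalues (increasing order): [0.0, 1.0, 1.0, 3.0, 5.0]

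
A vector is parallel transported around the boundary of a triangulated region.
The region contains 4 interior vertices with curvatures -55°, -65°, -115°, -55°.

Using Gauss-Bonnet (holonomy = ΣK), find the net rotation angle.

Holonomy = total enclosed curvature = (-55°) + (-65°) + (-115°) + (-55°) = -290°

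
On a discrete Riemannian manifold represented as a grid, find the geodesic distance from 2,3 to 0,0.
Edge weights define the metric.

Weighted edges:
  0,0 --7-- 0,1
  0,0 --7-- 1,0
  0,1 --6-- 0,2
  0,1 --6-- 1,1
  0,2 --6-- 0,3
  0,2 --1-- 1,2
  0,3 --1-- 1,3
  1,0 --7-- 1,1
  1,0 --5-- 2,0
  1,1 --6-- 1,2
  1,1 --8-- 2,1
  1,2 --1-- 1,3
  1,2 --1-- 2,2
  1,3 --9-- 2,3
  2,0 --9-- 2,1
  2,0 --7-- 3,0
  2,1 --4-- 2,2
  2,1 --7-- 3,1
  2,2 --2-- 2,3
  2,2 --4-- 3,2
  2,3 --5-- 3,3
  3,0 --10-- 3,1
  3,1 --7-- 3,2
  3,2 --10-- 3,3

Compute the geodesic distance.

Shortest path: 2,3 → 2,2 → 1,2 → 0,2 → 0,1 → 0,0, total weight = 17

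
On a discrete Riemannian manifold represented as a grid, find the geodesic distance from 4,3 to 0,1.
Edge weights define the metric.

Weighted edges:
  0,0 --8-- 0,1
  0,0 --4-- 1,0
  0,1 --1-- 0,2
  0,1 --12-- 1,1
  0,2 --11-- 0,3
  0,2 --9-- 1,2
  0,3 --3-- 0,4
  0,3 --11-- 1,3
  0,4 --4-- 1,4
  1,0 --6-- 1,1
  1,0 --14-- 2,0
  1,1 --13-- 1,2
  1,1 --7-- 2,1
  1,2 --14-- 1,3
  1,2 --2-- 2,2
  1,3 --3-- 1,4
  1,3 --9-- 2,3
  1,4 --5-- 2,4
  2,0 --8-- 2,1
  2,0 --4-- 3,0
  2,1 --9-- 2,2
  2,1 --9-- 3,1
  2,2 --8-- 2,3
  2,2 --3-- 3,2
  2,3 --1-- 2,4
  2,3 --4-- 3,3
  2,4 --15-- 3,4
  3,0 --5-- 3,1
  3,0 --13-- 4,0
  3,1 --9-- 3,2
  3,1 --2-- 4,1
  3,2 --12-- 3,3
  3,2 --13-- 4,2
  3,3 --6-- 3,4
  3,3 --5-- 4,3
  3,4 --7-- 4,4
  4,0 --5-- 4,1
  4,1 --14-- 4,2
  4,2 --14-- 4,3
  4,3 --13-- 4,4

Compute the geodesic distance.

Shortest path: 4,3 → 3,3 → 2,3 → 2,2 → 1,2 → 0,2 → 0,1, total weight = 29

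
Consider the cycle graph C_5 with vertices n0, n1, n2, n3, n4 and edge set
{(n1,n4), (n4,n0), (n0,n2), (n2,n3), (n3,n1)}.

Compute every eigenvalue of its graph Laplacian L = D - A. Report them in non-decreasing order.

The cycle graph C_n has Laplacian eigenvalues λ_k = 2 − 2cos(2πk/n), k = 0, 1, …, n−1. Here n = 5:
k=0: 2 − 2cos(0) = 0.0; k=1: 2 − 2cos(2π/5) = 1.382; k=2: 2 − 2cos(4π/5) = 3.618; k=3: 2 − 2cos(6π/5) = 3.618; k=4: 2 − 2cos(8π/5) = 1.382.
Laplacian eigenvalues (increasing order): [0.0, 1.382, 1.382, 3.618, 3.618]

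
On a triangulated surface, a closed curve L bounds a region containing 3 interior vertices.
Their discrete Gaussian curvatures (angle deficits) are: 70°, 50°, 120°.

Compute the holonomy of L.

Holonomy = total enclosed curvature = 70° + 50° + 120° = 240°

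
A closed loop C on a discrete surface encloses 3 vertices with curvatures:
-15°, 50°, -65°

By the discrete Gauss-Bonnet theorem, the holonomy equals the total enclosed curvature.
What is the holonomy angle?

Holonomy = total enclosed curvature = (-15°) + 50° + (-65°) = -30°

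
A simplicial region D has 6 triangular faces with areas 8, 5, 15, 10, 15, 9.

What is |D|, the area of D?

8 + 5 + 15 + 10 + 15 + 9 = 62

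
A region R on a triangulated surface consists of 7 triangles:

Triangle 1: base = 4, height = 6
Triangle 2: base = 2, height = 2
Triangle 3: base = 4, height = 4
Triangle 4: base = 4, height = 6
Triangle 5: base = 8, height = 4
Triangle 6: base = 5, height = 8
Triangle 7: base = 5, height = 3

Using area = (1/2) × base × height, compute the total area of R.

(1/2)×4×6 + (1/2)×2×2 + (1/2)×4×4 + (1/2)×4×6 + (1/2)×8×4 + (1/2)×5×8 + (1/2)×5×3 = 77.5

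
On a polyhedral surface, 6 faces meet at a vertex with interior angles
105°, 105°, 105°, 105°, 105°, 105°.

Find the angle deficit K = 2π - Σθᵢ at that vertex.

Sum of angles = 630°. K = 360° - 630° = -270°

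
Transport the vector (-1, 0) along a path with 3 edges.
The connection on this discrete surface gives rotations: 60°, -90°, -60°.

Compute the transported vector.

Total rotation: 60° + (-90°) + (-60°) = -90°. Final vector: (0, 1)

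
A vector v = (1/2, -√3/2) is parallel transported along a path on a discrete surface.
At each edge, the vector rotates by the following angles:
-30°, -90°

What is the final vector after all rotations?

Total rotation: (-30°) + (-90°) = -120°. Final vector: (-1, 0)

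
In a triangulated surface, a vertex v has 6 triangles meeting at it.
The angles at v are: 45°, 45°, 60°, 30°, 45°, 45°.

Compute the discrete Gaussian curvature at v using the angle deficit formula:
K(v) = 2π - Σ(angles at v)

Sum of angles = 270°. K = 360° - 270° = 90° = π/2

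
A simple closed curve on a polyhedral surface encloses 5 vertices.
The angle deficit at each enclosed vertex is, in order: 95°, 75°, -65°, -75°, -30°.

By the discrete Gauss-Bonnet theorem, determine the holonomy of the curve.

Holonomy = total enclosed curvature = 95° + 75° + (-65°) + (-75°) + (-30°) = 0°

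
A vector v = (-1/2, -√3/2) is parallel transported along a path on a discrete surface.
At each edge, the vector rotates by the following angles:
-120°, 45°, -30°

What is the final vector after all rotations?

Total rotation: (-120°) + 45° + (-30°) = -105°. Final vector: (-0.7071, 0.7071)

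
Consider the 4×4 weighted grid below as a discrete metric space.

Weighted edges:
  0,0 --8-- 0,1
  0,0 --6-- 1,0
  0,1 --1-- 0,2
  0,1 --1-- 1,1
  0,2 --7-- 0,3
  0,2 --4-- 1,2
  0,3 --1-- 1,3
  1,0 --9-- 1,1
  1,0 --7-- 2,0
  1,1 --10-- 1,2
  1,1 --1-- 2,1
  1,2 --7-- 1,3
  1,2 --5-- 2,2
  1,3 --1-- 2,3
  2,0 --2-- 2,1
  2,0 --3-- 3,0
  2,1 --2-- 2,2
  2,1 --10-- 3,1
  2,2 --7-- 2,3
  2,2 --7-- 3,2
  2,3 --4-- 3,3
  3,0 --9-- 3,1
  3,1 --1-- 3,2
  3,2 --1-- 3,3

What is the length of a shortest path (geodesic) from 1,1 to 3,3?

Shortest path: 1,1 → 2,1 → 2,2 → 3,2 → 3,3, total weight = 11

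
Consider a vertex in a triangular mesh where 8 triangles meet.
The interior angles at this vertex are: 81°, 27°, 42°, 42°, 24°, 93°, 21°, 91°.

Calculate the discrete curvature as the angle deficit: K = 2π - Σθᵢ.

Sum of angles = 421°. K = 360° - 421° = -61° = -61π/180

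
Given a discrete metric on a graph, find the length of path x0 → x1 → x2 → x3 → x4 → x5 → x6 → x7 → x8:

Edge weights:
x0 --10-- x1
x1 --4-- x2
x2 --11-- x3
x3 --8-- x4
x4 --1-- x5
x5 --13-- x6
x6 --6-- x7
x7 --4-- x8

Arc length = 10 + 4 + 11 + 8 + 1 + 13 + 6 + 4 = 57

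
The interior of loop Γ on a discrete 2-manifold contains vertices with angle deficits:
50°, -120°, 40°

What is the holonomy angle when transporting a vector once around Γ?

Holonomy = total enclosed curvature = 50° + (-120°) + 40° = -30°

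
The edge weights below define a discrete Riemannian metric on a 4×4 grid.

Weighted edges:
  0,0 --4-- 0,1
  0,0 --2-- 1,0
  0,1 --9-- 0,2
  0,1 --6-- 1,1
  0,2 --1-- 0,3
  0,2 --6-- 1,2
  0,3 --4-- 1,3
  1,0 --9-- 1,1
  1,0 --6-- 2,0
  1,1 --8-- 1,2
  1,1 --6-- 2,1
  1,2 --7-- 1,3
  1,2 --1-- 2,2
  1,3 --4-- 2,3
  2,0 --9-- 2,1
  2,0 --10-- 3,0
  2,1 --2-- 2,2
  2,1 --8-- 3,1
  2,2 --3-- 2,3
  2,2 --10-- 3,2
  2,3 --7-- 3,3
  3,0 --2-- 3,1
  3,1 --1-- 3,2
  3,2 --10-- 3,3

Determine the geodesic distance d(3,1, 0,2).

Shortest path: 3,1 → 2,1 → 2,2 → 1,2 → 0,2, total weight = 17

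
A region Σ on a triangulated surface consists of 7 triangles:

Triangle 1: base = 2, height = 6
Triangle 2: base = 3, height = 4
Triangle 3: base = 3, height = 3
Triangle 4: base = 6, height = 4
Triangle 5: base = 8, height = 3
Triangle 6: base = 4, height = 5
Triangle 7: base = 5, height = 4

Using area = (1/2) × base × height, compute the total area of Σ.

(1/2)×2×6 + (1/2)×3×4 + (1/2)×3×3 + (1/2)×6×4 + (1/2)×8×3 + (1/2)×4×5 + (1/2)×5×4 = 60.5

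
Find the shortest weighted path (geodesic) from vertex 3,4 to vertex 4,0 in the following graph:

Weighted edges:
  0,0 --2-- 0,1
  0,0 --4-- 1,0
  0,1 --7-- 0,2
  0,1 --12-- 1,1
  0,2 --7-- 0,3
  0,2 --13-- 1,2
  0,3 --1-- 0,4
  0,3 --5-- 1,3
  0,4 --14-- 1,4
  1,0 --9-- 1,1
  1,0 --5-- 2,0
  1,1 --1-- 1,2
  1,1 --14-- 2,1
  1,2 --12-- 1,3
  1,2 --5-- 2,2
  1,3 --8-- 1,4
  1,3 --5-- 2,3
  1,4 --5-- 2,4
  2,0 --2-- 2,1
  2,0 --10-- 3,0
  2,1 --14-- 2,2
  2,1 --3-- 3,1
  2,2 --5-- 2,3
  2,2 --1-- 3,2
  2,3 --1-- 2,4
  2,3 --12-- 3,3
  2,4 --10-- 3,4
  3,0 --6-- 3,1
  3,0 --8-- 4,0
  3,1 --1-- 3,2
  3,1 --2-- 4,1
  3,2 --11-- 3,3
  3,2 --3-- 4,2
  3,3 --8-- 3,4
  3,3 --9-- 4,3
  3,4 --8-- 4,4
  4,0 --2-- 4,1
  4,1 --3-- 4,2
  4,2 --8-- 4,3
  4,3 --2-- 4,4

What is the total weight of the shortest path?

Shortest path: 3,4 → 2,4 → 2,3 → 2,2 → 3,2 → 3,1 → 4,1 → 4,0, total weight = 22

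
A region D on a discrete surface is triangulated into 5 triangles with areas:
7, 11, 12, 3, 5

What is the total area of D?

7 + 11 + 12 + 3 + 5 = 38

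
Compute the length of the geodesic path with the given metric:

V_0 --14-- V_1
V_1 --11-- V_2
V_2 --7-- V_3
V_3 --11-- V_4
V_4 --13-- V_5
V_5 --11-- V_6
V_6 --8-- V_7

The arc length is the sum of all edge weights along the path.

Arc length = 14 + 11 + 7 + 11 + 13 + 11 + 8 = 75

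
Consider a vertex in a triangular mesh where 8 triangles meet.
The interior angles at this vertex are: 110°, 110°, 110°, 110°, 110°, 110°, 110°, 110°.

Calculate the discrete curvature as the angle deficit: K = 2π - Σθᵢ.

Sum of angles = 880°. K = 360° - 880° = -520° = -26π/9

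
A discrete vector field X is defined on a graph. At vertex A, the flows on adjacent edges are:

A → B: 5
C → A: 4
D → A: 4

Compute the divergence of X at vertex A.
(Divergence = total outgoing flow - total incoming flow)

Divergence = sum of outgoing flows = 5 + (-4) + (-4) = -3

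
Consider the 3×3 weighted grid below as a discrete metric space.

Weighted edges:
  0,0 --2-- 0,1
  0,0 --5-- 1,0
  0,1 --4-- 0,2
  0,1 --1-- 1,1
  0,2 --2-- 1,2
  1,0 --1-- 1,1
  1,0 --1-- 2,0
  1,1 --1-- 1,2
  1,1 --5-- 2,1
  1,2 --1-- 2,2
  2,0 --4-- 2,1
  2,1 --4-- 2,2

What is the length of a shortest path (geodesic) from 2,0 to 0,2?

Shortest path: 2,0 → 1,0 → 1,1 → 1,2 → 0,2, total weight = 5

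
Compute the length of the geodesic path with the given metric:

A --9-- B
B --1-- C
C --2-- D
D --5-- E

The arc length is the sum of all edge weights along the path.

Arc length = 9 + 1 + 2 + 5 = 17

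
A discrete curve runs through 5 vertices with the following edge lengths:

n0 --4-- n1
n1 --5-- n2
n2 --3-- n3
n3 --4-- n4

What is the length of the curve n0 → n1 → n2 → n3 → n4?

Arc length = 4 + 5 + 3 + 4 = 16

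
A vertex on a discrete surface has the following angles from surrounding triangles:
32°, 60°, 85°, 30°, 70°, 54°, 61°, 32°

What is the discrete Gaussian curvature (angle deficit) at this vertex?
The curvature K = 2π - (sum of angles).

Sum of angles = 424°. K = 360° - 424° = -64° = -16π/45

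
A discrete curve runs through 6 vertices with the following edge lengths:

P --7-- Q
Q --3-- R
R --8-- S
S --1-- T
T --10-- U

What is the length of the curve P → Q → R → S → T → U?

Arc length = 7 + 3 + 8 + 1 + 10 = 29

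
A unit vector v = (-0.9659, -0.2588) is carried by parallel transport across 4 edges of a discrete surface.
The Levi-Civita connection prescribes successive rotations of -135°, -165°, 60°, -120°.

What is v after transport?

Total rotation: (-135°) + (-165°) + 60° + (-120°) = -360° ≡ 0° (mod 360°). Final vector: (-0.9659, -0.2588)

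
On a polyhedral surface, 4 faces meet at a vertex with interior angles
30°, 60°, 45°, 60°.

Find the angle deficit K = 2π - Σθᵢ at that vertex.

Sum of angles = 195°. K = 360° - 195° = 165°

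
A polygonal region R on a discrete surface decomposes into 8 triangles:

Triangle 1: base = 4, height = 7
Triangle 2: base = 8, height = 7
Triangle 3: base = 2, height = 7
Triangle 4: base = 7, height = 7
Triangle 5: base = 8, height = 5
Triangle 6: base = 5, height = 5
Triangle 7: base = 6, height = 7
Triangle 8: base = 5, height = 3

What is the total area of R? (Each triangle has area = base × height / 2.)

(1/2)×4×7 + (1/2)×8×7 + (1/2)×2×7 + (1/2)×7×7 + (1/2)×8×5 + (1/2)×5×5 + (1/2)×6×7 + (1/2)×5×3 = 134.5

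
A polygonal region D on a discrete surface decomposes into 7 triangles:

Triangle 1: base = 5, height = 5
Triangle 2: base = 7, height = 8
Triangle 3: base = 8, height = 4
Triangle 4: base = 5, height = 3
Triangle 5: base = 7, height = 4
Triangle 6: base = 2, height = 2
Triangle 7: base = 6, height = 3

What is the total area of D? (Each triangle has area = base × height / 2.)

(1/2)×5×5 + (1/2)×7×8 + (1/2)×8×4 + (1/2)×5×3 + (1/2)×7×4 + (1/2)×2×2 + (1/2)×6×3 = 89.0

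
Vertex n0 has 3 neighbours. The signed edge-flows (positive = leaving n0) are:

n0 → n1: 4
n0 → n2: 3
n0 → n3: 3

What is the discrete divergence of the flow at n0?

Divergence = sum of outgoing flows = 4 + 3 + 3 = 10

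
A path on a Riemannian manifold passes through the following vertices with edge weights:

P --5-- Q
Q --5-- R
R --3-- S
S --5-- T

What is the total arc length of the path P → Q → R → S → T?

Arc length = 5 + 5 + 3 + 5 = 18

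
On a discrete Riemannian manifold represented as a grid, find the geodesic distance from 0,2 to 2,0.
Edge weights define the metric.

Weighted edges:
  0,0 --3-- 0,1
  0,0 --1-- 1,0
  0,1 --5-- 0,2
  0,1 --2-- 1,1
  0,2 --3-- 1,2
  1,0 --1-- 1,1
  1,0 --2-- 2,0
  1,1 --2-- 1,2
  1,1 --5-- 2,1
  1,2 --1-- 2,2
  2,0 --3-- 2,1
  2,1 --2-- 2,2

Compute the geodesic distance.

Shortest path: 0,2 → 1,2 → 1,1 → 1,0 → 2,0, total weight = 8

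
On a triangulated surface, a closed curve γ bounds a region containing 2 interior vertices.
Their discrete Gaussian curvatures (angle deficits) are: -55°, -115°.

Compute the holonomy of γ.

Holonomy = total enclosed curvature = (-55°) + (-115°) = -170°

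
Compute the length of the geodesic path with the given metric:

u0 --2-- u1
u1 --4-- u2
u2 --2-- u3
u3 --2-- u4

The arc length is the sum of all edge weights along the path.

Arc length = 2 + 4 + 2 + 2 = 10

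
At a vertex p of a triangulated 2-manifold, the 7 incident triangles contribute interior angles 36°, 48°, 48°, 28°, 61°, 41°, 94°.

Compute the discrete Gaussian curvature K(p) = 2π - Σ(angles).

Sum of angles = 356°. K = 360° - 356° = 4° = π/45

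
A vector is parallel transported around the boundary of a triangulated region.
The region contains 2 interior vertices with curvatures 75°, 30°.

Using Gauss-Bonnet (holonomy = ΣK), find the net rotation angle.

Holonomy = total enclosed curvature = 75° + 30° = 105°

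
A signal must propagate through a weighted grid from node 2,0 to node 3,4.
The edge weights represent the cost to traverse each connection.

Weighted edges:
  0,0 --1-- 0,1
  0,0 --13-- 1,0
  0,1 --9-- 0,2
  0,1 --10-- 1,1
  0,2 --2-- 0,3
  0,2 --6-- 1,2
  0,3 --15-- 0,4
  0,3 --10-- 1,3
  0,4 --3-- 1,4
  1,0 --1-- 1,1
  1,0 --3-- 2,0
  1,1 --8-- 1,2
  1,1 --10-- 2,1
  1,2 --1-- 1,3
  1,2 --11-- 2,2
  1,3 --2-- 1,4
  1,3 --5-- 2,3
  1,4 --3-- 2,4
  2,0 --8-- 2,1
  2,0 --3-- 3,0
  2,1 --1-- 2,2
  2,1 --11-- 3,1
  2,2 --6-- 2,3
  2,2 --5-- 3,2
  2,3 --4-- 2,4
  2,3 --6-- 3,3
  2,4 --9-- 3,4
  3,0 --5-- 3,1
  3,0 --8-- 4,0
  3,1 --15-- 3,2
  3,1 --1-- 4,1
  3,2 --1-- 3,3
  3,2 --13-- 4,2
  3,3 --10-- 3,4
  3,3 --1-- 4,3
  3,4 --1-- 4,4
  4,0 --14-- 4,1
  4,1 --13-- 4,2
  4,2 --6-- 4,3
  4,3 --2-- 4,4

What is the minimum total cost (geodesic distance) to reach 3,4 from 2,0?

Shortest path: 2,0 → 2,1 → 2,2 → 3,2 → 3,3 → 4,3 → 4,4 → 3,4, total weight = 19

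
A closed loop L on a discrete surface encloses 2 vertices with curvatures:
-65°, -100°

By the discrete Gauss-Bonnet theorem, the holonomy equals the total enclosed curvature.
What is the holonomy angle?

Holonomy = total enclosed curvature = (-65°) + (-100°) = -165°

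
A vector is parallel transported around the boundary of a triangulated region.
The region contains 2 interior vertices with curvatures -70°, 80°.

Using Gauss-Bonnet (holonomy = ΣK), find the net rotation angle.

Holonomy = total enclosed curvature = (-70°) + 80° = 10°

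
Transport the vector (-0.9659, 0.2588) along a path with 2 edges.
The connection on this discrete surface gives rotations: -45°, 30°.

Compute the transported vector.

Total rotation: (-45°) + 30° = -15°. Final vector: (-0.8660, 0.5000)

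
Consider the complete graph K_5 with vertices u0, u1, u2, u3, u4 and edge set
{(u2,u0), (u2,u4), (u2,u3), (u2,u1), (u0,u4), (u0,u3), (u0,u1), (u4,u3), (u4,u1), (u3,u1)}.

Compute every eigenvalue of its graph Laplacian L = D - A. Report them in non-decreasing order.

For the complete graph K_n, L = nI − J (J = all-ones matrix). J has eigenvalues n (once, eigenvector 𝟙) and 0 (multiplicity n−1), so L has eigenvalues 0 (once) and n (multiplicity n−1). Here n = 5: eigenvalue 0 once and 5 with multiplicity 4.
Laplacian eigenvalues (increasing order): [0.0, 5.0, 5.0, 5.0, 5.0]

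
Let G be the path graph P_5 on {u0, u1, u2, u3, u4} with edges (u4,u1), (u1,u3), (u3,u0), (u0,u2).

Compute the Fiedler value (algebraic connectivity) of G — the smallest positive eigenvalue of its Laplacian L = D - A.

The path graph P_n has Laplacian eigenvalues λ_k = 2 − 2cos(kπ/n), k = 0, 1, …, n−1. Here n = 5:
k=0: 2 − 2cos(0) = 0.0; k=1: 2 − 2cos(π/5) = 0.382; k=2: 2 − 2cos(2π/5) = 1.382; k=3: 2 − 2cos(3π/5) = 2.618; k=4: 2 − 2cos(4π/5) = 3.618.
Laplacian eigenvalues: [0.0, 0.382, 1.382, 2.618, 3.618]. Algebraic connectivity (smallest non-zero eigenvalue) = 0.382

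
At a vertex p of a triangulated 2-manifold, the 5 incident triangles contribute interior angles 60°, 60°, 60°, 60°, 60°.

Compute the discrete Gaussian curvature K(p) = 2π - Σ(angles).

Sum of angles = 300°. K = 360° - 300° = 60° = π/3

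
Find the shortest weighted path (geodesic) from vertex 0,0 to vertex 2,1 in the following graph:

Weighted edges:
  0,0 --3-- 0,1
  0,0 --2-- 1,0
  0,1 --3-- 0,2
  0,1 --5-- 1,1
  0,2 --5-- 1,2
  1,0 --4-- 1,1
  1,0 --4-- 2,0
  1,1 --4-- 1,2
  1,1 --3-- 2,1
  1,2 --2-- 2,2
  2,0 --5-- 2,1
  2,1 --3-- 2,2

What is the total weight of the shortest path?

Shortest path: 0,0 → 1,0 → 1,1 → 2,1, total weight = 9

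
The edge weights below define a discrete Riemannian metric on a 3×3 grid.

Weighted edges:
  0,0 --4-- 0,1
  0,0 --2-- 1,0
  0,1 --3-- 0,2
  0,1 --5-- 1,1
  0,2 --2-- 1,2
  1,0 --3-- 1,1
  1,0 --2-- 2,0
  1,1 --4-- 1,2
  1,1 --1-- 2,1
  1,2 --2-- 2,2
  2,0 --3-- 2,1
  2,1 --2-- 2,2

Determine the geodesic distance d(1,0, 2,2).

Shortest path: 1,0 → 1,1 → 2,1 → 2,2, total weight = 6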